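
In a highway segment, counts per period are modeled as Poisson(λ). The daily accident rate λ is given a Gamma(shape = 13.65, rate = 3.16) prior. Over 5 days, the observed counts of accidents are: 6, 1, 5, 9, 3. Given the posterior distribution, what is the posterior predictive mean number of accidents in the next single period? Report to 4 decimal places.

4.6140

With a Gamma(shape α, rate β) prior, the Poisson likelihood is conjugate: the posterior is Gamma(α + ΣXᵢ, β + n).
Sum of counts S = 24 over n = 5 days.
Posterior: Gamma(α+S, β+n) = Gamma(13.65+24, 3.16+5) = Gamma(37.65, 8.16).
The predictive distribution for one future period is NegBinom with mean α/β = 4.6140.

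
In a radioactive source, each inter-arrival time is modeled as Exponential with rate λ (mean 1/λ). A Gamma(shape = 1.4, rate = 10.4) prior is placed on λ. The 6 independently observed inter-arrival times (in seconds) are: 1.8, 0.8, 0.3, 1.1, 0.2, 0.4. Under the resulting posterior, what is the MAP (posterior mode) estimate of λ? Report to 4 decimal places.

0.4267

With a Gamma(shape α, rate β) prior on the exponential rate λ, the posterior after n observations with total T = Σxᵢ is Gamma(α+n, β+T).
Sum of observations T = 4.6 seconds; n = 6.
Posterior: Gamma(1.4+6, 10.4+4.6) = Gamma(7.4, 15.0).
Mode = (α−1)/β = 0.4267.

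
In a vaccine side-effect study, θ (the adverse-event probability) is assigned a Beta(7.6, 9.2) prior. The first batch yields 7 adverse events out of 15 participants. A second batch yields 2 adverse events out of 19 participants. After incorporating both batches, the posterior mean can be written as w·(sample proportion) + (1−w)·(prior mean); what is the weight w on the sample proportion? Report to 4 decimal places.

0.6693

The Beta prior is conjugate to a Binomial/Bernoulli likelihood; the update adds successes to α and failures to β.
Total number of participants: n = 15 + 19 = 34.
Posterior mean = (α₀+k)/(α₀+β₀+n) = [n/(α₀+β₀+n)]·(k/n) + [(α₀+β₀)/(α₀+β₀+n)]·α₀/(α₀+β₀), so only n and the prior enter the weight.
The weight on the data is w = n/(α₀+β₀+n) = 34/(7.6+9.2+34) = 34/50.8 = 0.6693.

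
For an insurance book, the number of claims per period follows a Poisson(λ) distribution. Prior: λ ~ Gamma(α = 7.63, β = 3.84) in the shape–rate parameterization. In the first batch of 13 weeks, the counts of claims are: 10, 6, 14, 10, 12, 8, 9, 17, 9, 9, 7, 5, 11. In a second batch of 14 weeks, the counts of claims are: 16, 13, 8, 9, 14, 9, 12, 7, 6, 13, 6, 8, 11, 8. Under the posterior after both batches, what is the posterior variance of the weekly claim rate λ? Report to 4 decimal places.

0.2887

With a Gamma(shape α, rate β) prior, the Poisson likelihood is conjugate: the posterior is Gamma(α + ΣXᵢ, β + n).
Batch 1: sum of counts S = 127 over n = 13 weeks.
After batch 1: Gamma(α+S, β+n) = Gamma(7.63+127, 3.84+13) = Gamma(134.63, 16.84).
Batch 2: sum of counts S = 140 over n = 14 weeks.
After batch 2: Gamma(α+S, β+n) = Gamma(134.63+140, 16.84+14) = Gamma(274.63, 30.84).
Var = α/β² = 274.63/30.84² = 0.2887.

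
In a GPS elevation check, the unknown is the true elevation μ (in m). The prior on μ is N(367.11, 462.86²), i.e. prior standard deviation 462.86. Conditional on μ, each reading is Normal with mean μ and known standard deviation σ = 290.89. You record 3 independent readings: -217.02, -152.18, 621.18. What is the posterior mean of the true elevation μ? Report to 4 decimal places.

For Normal data with known variance σ², a Normal(μ₀, σ₀²) prior on μ is conjugate. Posterior precision = 1/σ₀² + n/σ²; posterior mean is the precision-weighted average of μ₀ and x̄.
Σxᵢ = (-217.02) + (-152.18) + 621.18 = 251.98, so n·x̄ = 251.98.
σ₀² = 462.86² = 214239.3796, σ² = 290.89² = 84616.9921; σ² + n·σ₀² = 84616.9921 + 3·214239.3796 = 727335.1309.
Posterior mean = (μ₀/σ₀² + n·x̄/σ²)/(1/σ₀² + n/σ²) = (σ²·μ₀ + σ₀²·n·x̄)/(σ² + n·σ₀²) = (84616.9921·367.11 + 214239.3796·251.98)/727335.1309 = 85047782.841439/727335.1309 = 116.9307.

116.9307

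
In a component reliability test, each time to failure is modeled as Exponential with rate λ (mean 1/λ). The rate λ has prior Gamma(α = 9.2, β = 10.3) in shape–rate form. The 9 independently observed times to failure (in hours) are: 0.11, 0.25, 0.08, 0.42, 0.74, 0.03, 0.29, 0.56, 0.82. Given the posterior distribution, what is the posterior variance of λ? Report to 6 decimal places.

With a Gamma(shape α, rate β) prior on the exponential rate λ, the posterior after n observations with total T = Σxᵢ is Gamma(α+n, β+T).
Sum of observations T = 3.30 hours; n = 9.
Posterior: Gamma(9.2+9, 10.3+3.30) = Gamma(18.2, 13.60).
Var = α/β² = 0.098400.

0.098400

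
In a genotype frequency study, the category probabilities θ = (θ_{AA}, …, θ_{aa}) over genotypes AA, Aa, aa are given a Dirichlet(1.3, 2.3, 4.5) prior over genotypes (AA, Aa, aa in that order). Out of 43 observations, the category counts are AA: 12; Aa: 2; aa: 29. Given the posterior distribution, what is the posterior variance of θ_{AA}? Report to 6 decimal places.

0.003695

The Dirichlet prior is conjugate to the Multinomial likelihood: each posterior αⱼ = prior αⱼ + observed count nⱼ.
Posterior concentration: (13.3, 4.3, 33.5), total = 51.1.
Var[θ_j] = α_j(Σα−α_j)/((Σα)²(Σα+1)) = 13.3·37.8/(51.1²·52.1) = 0.003695.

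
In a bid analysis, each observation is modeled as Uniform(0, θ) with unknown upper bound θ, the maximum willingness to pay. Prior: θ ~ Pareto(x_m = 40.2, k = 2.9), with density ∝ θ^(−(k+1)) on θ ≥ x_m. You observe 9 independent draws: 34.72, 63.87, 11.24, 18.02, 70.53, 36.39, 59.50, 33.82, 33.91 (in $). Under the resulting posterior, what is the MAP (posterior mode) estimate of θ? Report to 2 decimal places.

70.53

A Pareto(scale x_m, shape k) prior on the upper bound θ of Uniform(0, θ) is conjugate: posterior is Pareto(max(x_m, max xᵢ), k + n).
Sample maximum = 70.53; prior scale x_m = 40.2 → posterior scale = max = 70.53.
Posterior shape = 2.9 + 9 = 11.9.
The Pareto density is decreasing on [x_m, ∞), so the mode is x_m = 70.53.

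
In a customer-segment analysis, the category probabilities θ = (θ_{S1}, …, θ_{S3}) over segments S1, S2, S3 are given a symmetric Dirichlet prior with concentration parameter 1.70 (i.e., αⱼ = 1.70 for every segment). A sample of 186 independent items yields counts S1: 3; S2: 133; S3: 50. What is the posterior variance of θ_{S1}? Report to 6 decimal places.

0.000125

The Dirichlet prior is conjugate to the Multinomial likelihood: each posterior αⱼ = prior αⱼ + observed count nⱼ.
Posterior concentration: (4.70, 134.70, 51.70), total = 191.10.
Var[θ_j] = α_j(Σα−α_j)/((Σα)²(Σα+1)) = 4.70·186.40/(191.10²·192.10) = 0.000125.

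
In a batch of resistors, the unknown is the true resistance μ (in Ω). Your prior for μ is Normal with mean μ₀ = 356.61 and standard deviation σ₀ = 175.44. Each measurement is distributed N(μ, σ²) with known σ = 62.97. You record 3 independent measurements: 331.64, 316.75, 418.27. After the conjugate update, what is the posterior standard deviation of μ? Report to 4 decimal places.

35.5994

For Normal data with known variance σ², a Normal(μ₀, σ₀²) prior on μ is conjugate. Posterior precision = 1/σ₀² + n/σ²; posterior mean is the precision-weighted average of μ₀ and x̄.
σ₀² = 175.44² = 30779.1936, σ² = 62.97² = 3965.2209; σ² + n·σ₀² = 3965.2209 + 3·30779.1936 = 96302.8017.
Posterior precision = 1/σ₀² + n/σ² = 1/30779.1936 + 3/3965.2209 = (σ² + n·σ₀²)/(σ₀²σ²) = 96302.8017/(30779.1936·3965.2209); posterior variance σₙ² = σ₀²σ²/(σ² + n·σ₀²) = 30779.1936·3965.2209/96302.8017 = 1267.318288.
Posterior SD = √σₙ² = √(30779.1936·3965.2209/96302.8017) = 35.5994.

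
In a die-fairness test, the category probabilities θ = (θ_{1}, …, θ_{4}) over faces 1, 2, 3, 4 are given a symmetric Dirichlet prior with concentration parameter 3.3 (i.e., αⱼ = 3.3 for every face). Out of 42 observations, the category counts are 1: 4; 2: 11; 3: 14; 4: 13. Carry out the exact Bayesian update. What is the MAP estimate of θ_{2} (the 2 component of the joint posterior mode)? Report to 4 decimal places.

The Dirichlet prior is conjugate to the Multinomial likelihood: each posterior αⱼ = prior αⱼ + observed count nⱼ.
Posterior concentration: (7.3, 14.3, 17.3, 16.3), total = 55.2.
Joint mode component: (α_{2}−1)/(Σα−K) = 13.3/51.2 = 0.2598.

0.2598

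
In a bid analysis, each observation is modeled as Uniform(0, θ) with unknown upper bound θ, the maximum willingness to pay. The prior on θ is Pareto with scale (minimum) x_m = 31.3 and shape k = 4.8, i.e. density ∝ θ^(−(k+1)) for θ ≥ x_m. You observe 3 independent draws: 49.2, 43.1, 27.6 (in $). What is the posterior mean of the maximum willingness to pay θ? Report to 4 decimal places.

A Pareto(scale x_m, shape k) prior on the upper bound θ of Uniform(0, θ) is conjugate: posterior is Pareto(max(x_m, max xᵢ), k + n).
Sample maximum = 49.2; prior scale x_m = 31.3 → posterior scale = max = 49.2.
Posterior shape = 4.8 + 3 = 7.8.
E[θ|data] = k·x_m/(k−1) = 7.8·49.2/6.8 = 56.4353.

56.4353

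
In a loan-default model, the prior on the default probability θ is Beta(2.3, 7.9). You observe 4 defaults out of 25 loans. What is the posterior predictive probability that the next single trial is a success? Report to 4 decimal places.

0.1790

The Beta prior is conjugate to a Binomial/Bernoulli likelihood; the update adds successes to α and failures to β.
Posterior: Beta(α+k, β+n−k) = Beta(2.3+4, 7.9+21) = Beta(6.3, 28.9).
For a single future Bernoulli trial, P(success | data) = α/(α+β) = 0.1790.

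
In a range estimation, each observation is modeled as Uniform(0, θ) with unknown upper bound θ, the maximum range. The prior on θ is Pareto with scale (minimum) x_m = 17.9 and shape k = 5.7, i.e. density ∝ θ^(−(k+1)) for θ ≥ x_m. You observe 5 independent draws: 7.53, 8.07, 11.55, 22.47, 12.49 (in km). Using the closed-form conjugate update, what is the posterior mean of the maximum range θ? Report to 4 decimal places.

24.7865

A Pareto(scale x_m, shape k) prior on the upper bound θ of Uniform(0, θ) is conjugate: posterior is Pareto(max(x_m, max xᵢ), k + n).
Sample maximum = 22.47; prior scale x_m = 17.9 → posterior scale = max = 22.47.
Posterior shape = 5.7 + 5 = 10.7.
E[θ|data] = k·x_m/(k−1) = 10.7·22.47/9.7 = 24.7865.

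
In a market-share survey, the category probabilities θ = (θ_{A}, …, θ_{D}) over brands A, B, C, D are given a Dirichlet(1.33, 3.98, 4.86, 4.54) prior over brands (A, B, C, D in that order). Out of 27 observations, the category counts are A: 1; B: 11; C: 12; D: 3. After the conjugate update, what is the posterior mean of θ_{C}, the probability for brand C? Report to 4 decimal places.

The Dirichlet prior is conjugate to the Multinomial likelihood: each posterior αⱼ = prior αⱼ + observed count nⱼ.
Posterior concentration: (2.33, 14.98, 16.86, 7.54), total = 41.71.
E[θ_{C}|data] = α_{C}/Σα = 16.86/41.71 = 0.4042.

0.4042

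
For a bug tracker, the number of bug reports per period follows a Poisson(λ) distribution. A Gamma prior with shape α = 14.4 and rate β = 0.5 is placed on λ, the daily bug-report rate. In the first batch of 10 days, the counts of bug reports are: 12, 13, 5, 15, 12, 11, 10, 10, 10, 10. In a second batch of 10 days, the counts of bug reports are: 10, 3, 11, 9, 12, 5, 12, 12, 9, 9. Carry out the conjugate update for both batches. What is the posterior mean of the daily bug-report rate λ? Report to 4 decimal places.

With a Gamma(shape α, rate β) prior, the Poisson likelihood is conjugate: the posterior is Gamma(α + ΣXᵢ, β + n).
Batch 1: sum of counts S = 108 over n = 10 days.
After batch 1: Gamma(α+S, β+n) = Gamma(14.4+108, 0.5+10) = Gamma(122.4, 10.5).
Batch 2: sum of counts S = 92 over n = 10 days.
After batch 2: Gamma(α+S, β+n) = Gamma(122.4+92, 10.5+10) = Gamma(214.4, 20.5).
Posterior mean = α/β = 214.4/20.5 = 10.4585.

10.4585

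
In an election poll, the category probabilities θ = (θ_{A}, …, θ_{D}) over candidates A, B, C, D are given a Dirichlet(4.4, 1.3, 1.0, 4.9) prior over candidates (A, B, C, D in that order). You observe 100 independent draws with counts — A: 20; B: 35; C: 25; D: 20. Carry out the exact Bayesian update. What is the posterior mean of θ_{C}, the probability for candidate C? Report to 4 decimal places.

0.2330

The Dirichlet prior is conjugate to the Multinomial likelihood: each posterior αⱼ = prior αⱼ + observed count nⱼ.
Posterior concentration: (24.4, 36.3, 26.0, 24.9), total = 111.6.
E[θ_{C}|data] = α_{C}/Σα = 26.0/111.6 = 0.2330.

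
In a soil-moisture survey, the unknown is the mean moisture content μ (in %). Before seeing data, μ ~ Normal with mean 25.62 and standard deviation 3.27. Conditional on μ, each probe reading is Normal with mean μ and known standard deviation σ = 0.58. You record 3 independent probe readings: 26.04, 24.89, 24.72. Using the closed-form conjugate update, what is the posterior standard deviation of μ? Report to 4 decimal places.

0.3331

For Normal data with known variance σ², a Normal(μ₀, σ₀²) prior on μ is conjugate. Posterior precision = 1/σ₀² + n/σ²; posterior mean is the precision-weighted average of μ₀ and x̄.
σ₀² = 3.27² = 10.6929, σ² = 0.58² = 0.3364; σ² + n·σ₀² = 0.3364 + 3·10.6929 = 32.4151.
Posterior precision = 1/σ₀² + n/σ² = 1/10.6929 + 3/0.3364 = (σ² + n·σ₀²)/(σ₀²σ²) = 32.4151/(10.6929·0.3364); posterior variance σₙ² = σ₀²σ²/(σ² + n·σ₀²) = 10.6929·0.3364/32.4151 = 0.110970.
Posterior SD = √σₙ² = √(10.6929·0.3364/32.4151) = 0.3331.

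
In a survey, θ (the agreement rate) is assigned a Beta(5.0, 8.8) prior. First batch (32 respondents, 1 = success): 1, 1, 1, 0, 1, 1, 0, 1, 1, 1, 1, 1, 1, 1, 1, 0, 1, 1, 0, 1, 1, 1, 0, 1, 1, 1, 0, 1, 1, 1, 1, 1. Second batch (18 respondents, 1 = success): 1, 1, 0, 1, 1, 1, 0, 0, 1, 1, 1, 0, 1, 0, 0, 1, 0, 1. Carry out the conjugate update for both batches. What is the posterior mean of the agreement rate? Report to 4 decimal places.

The Beta prior is conjugate to a Binomial/Bernoulli likelihood; the update adds successes to α and failures to β.
After batch 1: Beta(5.0+26, 8.8+6) = Beta(31.0, 14.8).
After batch 2: Beta(31.0+11, 14.8+7) = Beta(42.0, 21.8).
Posterior mean = α/(α+β) = 42.0/63.8 = 0.6583.

0.6583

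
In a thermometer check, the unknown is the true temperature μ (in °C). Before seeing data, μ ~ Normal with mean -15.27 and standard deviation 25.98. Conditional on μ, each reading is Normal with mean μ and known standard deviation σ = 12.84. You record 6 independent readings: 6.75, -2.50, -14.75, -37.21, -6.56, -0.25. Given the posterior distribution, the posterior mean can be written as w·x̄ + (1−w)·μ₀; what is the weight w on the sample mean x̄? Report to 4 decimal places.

For Normal data with known variance σ², a Normal(μ₀, σ₀²) prior on μ is conjugate. Posterior precision = 1/σ₀² + n/σ²; posterior mean is the precision-weighted average of μ₀ and x̄.
σ₀² = 25.98² = 674.9604, σ² = 12.84² = 164.8656. Prior precision 1/σ₀² = 1/674.9604; data precision n/σ² = 6/164.8656.
w = (n/σ²)/(1/σ₀² + n/σ²) = n·σ₀²/(σ² + n·σ₀²) = 6·674.9604/(164.8656 + 6·674.9604) = 4049.7624/4214.628 = 0.9609.

0.9609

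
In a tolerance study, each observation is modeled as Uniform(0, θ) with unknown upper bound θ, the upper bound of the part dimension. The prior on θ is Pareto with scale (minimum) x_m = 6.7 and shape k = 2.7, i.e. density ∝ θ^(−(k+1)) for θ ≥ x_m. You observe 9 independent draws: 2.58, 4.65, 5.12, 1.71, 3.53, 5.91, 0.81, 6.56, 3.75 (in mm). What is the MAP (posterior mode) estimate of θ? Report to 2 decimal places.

A Pareto(scale x_m, shape k) prior on the upper bound θ of Uniform(0, θ) is conjugate: posterior is Pareto(max(x_m, max xᵢ), k + n).
Sample maximum = 6.56; prior scale x_m = 6.7 → posterior scale = max = 6.70.
Posterior shape = 2.7 + 9 = 11.7.
The Pareto density is decreasing on [x_m, ∞), so the mode is x_m = 6.70.

6.70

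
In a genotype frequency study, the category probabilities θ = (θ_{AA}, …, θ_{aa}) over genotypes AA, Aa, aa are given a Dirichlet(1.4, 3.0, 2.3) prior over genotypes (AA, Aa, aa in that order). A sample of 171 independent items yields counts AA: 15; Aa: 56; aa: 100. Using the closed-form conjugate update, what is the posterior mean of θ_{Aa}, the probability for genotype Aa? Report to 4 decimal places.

0.3320

The Dirichlet prior is conjugate to the Multinomial likelihood: each posterior αⱼ = prior αⱼ + observed count nⱼ.
Posterior concentration: (16.4, 59.0, 102.3), total = 177.7.
E[θ_{Aa}|data] = α_{Aa}/Σα = 59.0/177.7 = 0.3320.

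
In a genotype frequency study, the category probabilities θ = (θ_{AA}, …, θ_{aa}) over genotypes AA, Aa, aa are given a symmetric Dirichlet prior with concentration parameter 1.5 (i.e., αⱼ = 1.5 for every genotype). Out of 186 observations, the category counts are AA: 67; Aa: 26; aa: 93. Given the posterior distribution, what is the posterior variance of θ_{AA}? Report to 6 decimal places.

0.001203

The Dirichlet prior is conjugate to the Multinomial likelihood: each posterior αⱼ = prior αⱼ + observed count nⱼ.
Posterior concentration: (68.5, 27.5, 94.5), total = 190.5.
Var[θ_j] = α_j(Σα−α_j)/((Σα)²(Σα+1)) = 68.5·122.0/(190.5²·191.5) = 0.001203.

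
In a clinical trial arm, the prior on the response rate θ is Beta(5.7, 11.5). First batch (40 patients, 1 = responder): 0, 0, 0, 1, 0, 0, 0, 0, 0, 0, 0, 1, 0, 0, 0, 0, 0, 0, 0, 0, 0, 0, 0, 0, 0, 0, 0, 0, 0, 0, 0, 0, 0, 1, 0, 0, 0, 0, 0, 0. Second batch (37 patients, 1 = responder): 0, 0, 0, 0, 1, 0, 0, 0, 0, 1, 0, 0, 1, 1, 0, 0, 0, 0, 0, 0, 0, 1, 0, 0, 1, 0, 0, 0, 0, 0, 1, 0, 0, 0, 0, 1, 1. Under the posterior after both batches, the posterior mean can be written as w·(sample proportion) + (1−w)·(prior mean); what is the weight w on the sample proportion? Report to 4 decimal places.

The Beta prior is conjugate to a Binomial/Bernoulli likelihood; the update adds successes to α and failures to β.
Total number of patients: n = 40 + 37 = 77.
Posterior mean = (α₀+k)/(α₀+β₀+n) = [n/(α₀+β₀+n)]·(k/n) + [(α₀+β₀)/(α₀+β₀+n)]·α₀/(α₀+β₀), so only n and the prior enter the weight.
The weight on the data is w = n/(α₀+β₀+n) = 77/(5.7+11.5+77) = 77/94.2 = 0.8174.

0.8174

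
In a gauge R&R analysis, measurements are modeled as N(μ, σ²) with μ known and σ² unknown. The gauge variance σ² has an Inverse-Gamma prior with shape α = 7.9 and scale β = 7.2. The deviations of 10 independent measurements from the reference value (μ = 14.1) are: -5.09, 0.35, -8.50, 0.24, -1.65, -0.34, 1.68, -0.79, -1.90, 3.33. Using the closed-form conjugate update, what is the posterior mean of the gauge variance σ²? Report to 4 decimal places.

5.6186

With known mean μ and an Inverse-Gamma(α, β) prior on σ², the Normal likelihood is conjugate: posterior is Inv-Gamma(α + n/2, β + Σ(xᵢ−μ)²/2).
Σ(xᵢ−μ)² = (-5.09)² + (0.35)² + (-8.50)² + (0.24)² + (-1.65)² + (-0.34)² + (1.68)² + (-0.79)² + (-1.90)² + (3.33)² = 119.3217.
Posterior: Inv-Gamma(7.9 + 10/2, 7.2 + 119.3217/2) = Inv-Gamma(12.90, 66.86085).
E[σ²|data] = β/(α−1) = 66.86085/11.90 = 5.6186.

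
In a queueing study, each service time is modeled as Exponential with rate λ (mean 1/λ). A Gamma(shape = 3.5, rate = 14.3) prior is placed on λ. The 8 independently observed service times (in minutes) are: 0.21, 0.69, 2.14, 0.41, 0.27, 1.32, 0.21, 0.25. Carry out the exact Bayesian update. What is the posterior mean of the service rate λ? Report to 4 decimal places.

With a Gamma(shape α, rate β) prior on the exponential rate λ, the posterior after n observations with total T = Σxᵢ is Gamma(α+n, β+T).
Sum of observations T = 5.50 minutes; n = 8.
Posterior: Gamma(3.5+8, 14.3+5.50) = Gamma(11.5, 19.80).
Posterior mean of λ = α/β = 11.5/19.80 = 0.5808.

0.5808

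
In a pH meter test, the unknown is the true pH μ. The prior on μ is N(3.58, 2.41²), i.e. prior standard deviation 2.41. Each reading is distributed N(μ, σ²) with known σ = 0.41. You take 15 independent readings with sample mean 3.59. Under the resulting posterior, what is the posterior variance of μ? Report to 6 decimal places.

For Normal data with known variance σ², a Normal(μ₀, σ₀²) prior on μ is conjugate. Posterior precision = 1/σ₀² + n/σ²; posterior mean is the precision-weighted average of μ₀ and x̄.
σ₀² = 2.41² = 5.8081, σ² = 0.41² = 0.1681; σ² + n·σ₀² = 0.1681 + 15·5.8081 = 87.2896.
Posterior precision = 1/σ₀² + n/σ² = 1/5.8081 + 15/0.1681 = (σ² + n·σ₀²)/(σ₀²σ²) = 87.2896/(5.8081·0.1681); posterior variance σₙ² = σ₀²σ²/(σ² + n·σ₀²) = 5.8081·0.1681/87.2896 = 0.011185.

0.011185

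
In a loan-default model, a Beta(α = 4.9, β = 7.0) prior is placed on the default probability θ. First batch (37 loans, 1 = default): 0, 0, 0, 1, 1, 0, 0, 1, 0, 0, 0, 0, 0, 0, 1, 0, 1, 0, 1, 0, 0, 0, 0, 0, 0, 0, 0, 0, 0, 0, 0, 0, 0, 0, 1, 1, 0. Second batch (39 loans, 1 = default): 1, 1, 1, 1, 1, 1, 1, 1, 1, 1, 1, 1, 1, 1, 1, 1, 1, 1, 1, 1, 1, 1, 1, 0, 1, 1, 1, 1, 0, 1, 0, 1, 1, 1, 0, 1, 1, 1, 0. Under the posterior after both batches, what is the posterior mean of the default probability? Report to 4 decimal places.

0.5336

The Beta prior is conjugate to a Binomial/Bernoulli likelihood; the update adds successes to α and failures to β.
After batch 1: Beta(4.9+8, 7.0+29) = Beta(12.9, 36.0).
After batch 2: Beta(12.9+34, 36.0+5) = Beta(46.9, 41.0).
Posterior mean = α/(α+β) = 46.9/87.9 = 0.5336.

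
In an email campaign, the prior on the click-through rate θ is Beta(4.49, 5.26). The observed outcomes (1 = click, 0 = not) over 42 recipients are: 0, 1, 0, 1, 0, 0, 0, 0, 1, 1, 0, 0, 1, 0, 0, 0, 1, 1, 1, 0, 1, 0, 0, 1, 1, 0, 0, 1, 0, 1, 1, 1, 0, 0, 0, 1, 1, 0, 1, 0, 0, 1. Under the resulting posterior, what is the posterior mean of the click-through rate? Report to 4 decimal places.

The Beta prior is conjugate to a Binomial/Bernoulli likelihood; the update adds successes to α and failures to β.
Posterior: Beta(α+k, β+n−k) = Beta(4.49+19, 5.26+23) = Beta(23.49, 28.26).
Posterior mean = α/(α+β) = 23.49/51.75 = 0.4539.

0.4539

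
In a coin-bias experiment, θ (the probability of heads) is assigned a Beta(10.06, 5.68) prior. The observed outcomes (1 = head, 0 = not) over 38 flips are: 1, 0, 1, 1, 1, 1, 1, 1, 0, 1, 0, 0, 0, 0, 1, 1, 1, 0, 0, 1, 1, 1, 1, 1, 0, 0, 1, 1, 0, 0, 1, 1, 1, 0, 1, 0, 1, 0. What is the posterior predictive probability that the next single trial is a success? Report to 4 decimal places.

0.6152

The Beta prior is conjugate to a Binomial/Bernoulli likelihood; the update adds successes to α and failures to β.
Posterior: Beta(α+k, β+n−k) = Beta(10.06+23, 5.68+15) = Beta(33.06, 20.68).
For a single future Bernoulli trial, P(success | data) = α/(α+β) = 0.6152.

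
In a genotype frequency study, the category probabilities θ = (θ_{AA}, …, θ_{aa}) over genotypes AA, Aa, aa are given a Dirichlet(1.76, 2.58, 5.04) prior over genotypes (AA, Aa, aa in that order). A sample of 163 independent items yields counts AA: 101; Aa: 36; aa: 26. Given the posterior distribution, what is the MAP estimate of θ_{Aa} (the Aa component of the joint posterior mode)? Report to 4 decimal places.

The Dirichlet prior is conjugate to the Multinomial likelihood: each posterior αⱼ = prior αⱼ + observed count nⱼ.
Posterior concentration: (102.76, 38.58, 31.04), total = 172.38.
Joint mode component: (α_{Aa}−1)/(Σα−K) = 37.58/169.38 = 0.2219.

0.2219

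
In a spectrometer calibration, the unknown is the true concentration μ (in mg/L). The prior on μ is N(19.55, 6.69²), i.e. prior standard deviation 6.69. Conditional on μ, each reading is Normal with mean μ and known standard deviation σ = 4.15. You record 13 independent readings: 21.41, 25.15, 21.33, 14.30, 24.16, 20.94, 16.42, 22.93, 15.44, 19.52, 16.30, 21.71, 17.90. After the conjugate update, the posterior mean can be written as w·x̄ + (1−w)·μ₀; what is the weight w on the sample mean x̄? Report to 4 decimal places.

For Normal data with known variance σ², a Normal(μ₀, σ₀²) prior on μ is conjugate. Posterior precision = 1/σ₀² + n/σ²; posterior mean is the precision-weighted average of μ₀ and x̄.
σ₀² = 6.69² = 44.7561, σ² = 4.15² = 17.2225. Prior precision 1/σ₀² = 1/44.7561; data precision n/σ² = 13/17.2225.
w = (n/σ²)/(1/σ₀² + n/σ²) = n·σ₀²/(σ² + n·σ₀²) = 13·44.7561/(17.2225 + 13·44.7561) = 581.8293/599.0518 = 0.9713.

0.9713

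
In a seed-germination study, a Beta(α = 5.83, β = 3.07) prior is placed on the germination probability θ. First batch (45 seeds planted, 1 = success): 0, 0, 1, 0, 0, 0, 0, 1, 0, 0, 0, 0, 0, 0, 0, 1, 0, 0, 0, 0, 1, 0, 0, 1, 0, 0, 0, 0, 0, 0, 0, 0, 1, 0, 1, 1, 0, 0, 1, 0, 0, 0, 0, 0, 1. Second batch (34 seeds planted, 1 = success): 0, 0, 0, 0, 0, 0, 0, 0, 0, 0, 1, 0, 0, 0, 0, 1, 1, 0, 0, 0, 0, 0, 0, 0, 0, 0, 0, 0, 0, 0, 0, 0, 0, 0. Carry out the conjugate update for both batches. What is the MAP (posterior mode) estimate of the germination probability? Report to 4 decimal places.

The Beta prior is conjugate to a Binomial/Bernoulli likelihood; the update adds successes to α and failures to β.
After batch 1: Beta(5.83+10, 3.07+35) = Beta(15.83, 38.07).
After batch 2: Beta(15.83+3, 38.07+31) = Beta(18.83, 69.07).
Mode of Beta(a,b) for a,b>1 is (a−1)/(a+b−2) = 17.83/85.90 = 0.2076.

0.2076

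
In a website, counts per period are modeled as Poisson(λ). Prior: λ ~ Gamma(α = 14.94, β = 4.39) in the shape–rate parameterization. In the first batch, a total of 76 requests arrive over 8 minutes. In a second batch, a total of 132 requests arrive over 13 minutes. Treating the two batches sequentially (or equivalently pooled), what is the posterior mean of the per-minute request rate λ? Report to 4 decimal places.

8.7806

With a Gamma(shape α, rate β) prior, the Poisson likelihood is conjugate: the posterior is Gamma(α + ΣXᵢ, β + n).
After batch 1: Gamma(α+S, β+n) = Gamma(14.94+76, 4.39+8) = Gamma(90.94, 12.39).
After batch 2: Gamma(α+S, β+n) = Gamma(90.94+132, 12.39+13) = Gamma(222.94, 25.39).
Posterior mean = α/β = 222.94/25.39 = 8.7806.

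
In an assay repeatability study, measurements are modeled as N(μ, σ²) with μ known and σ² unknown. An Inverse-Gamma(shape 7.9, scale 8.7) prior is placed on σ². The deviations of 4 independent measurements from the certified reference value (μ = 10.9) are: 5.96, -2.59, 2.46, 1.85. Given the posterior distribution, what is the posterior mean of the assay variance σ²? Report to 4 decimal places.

3.8822

With known mean μ and an Inverse-Gamma(α, β) prior on σ², the Normal likelihood is conjugate: posterior is Inv-Gamma(α + n/2, β + Σ(xᵢ−μ)²/2).
Σ(xᵢ−μ)² = (5.96)² + (-2.59)² + (2.46)² + (1.85)² = 51.7038.
Posterior: Inv-Gamma(7.9 + 4/2, 8.7 + 51.7038/2) = Inv-Gamma(9.90, 34.55190).
E[σ²|data] = β/(α−1) = 34.55190/8.90 = 3.8822.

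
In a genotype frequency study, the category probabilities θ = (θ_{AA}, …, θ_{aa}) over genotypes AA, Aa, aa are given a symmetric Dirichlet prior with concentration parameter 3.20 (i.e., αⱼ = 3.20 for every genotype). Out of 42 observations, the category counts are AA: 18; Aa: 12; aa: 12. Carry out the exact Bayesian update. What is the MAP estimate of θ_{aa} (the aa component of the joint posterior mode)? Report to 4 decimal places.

0.2922

The Dirichlet prior is conjugate to the Multinomial likelihood: each posterior αⱼ = prior αⱼ + observed count nⱼ.
Posterior concentration: (21.20, 15.20, 15.20), total = 51.60.
Joint mode component: (α_{aa}−1)/(Σα−K) = 14.20/48.60 = 0.2922.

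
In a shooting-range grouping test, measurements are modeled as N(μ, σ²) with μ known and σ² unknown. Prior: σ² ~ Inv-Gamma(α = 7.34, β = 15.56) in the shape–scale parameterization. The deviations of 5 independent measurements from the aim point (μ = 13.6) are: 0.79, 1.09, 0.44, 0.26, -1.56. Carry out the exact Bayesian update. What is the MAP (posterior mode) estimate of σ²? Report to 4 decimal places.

With known mean μ and an Inverse-Gamma(α, β) prior on σ², the Normal likelihood is conjugate: posterior is Inv-Gamma(α + n/2, β + Σ(xᵢ−μ)²/2).
Σ(xᵢ−μ)² = (0.79)² + (1.09)² + (0.44)² + (0.26)² + (-1.56)² = 4.5070.
Posterior: Inv-Gamma(7.34 + 5/2, 15.56 + 4.5070/2) = Inv-Gamma(9.84, 17.81350).
Mode = β/(α+1) = 17.81350/10.84 = 1.6433.

1.6433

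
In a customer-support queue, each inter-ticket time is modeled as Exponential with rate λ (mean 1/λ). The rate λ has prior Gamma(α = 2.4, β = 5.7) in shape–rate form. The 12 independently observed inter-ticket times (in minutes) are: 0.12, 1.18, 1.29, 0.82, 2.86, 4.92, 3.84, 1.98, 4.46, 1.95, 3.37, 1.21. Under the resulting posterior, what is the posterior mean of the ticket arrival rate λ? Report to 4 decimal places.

With a Gamma(shape α, rate β) prior on the exponential rate λ, the posterior after n observations with total T = Σxᵢ is Gamma(α+n, β+T).
Sum of observations T = 28.00 minutes; n = 12.
Posterior: Gamma(2.4+12, 5.7+28.00) = Gamma(14.4, 33.70).
Posterior mean of λ = α/β = 14.4/33.70 = 0.4273.

0.4273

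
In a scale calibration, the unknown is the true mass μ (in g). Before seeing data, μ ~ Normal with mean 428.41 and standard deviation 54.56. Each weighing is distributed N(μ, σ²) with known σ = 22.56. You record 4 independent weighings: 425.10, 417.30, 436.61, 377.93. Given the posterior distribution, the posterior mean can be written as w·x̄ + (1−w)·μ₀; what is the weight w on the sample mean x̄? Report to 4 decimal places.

For Normal data with known variance σ², a Normal(μ₀, σ₀²) prior on μ is conjugate. Posterior precision = 1/σ₀² + n/σ²; posterior mean is the precision-weighted average of μ₀ and x̄.
σ₀² = 54.56² = 2976.7936, σ² = 22.56² = 508.9536. Prior precision 1/σ₀² = 1/2976.7936; data precision n/σ² = 4/508.9536.
w = (n/σ²)/(1/σ₀² + n/σ²) = n·σ₀²/(σ² + n·σ₀²) = 4·2976.7936/(508.9536 + 4·2976.7936) = 11907.1744/12416.128 = 0.9590.

0.9590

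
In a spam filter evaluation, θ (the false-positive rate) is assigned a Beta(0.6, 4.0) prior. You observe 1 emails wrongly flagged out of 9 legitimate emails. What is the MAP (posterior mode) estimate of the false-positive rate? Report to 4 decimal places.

The Beta prior is conjugate to a Binomial/Bernoulli likelihood; the update adds successes to α and failures to β.
Posterior: Beta(α+k, β+n−k) = Beta(0.6+1, 4.0+8) = Beta(1.6, 12.0).
Mode of Beta(a,b) for a,b>1 is (a−1)/(a+b−2) = 0.6/11.6 = 0.0517.

0.0517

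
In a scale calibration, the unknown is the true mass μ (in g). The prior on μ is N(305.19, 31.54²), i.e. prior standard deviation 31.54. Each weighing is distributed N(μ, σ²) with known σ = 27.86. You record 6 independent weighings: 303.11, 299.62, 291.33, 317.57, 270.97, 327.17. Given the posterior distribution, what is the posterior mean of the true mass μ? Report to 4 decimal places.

For Normal data with known variance σ², a Normal(μ₀, σ₀²) prior on μ is conjugate. Posterior precision = 1/σ₀² + n/σ²; posterior mean is the precision-weighted average of μ₀ and x̄.
Σxᵢ = 303.11 + 299.62 + 291.33 + 317.57 + 270.97 + 327.17 = 1809.77, so n·x̄ = 1809.77.
σ₀² = 31.54² = 994.7716, σ² = 27.86² = 776.1796; σ² + n·σ₀² = 776.1796 + 6·994.7716 = 6744.8092.
Posterior mean = (μ₀/σ₀² + n·x̄/σ²)/(1/σ₀² + n/σ²) = (σ²·μ₀ + σ₀²·n·x̄)/(σ² + n·σ₀²) = (776.1796·305.19 + 994.7716·1809.77)/6744.8092 = 2037190.050656/6744.8092 = 302.0382.

302.0382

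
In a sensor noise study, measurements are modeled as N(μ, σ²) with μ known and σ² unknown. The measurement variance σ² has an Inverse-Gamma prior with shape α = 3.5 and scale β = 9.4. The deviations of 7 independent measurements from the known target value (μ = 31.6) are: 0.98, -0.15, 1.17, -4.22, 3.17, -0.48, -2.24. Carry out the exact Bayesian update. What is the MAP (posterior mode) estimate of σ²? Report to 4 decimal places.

3.3911

With known mean μ and an Inverse-Gamma(α, β) prior on σ², the Normal likelihood is conjugate: posterior is Inv-Gamma(α + n/2, β + Σ(xᵢ−μ)²/2).
Σ(xᵢ−μ)² = (0.98)² + (-0.15)² + (1.17)² + (-4.22)² + (3.17)² + (-0.48)² + (-2.24)² = 35.4571.
Posterior: Inv-Gamma(3.5 + 7/2, 9.4 + 35.4571/2) = Inv-Gamma(7.00, 27.12855).
Mode = β/(α+1) = 27.12855/8.00 = 3.3911.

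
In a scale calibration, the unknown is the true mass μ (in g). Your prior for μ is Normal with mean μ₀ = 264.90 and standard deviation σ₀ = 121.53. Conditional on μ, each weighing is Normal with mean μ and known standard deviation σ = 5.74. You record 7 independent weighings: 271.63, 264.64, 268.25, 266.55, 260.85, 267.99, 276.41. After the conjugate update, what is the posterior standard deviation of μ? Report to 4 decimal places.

2.1692

For Normal data with known variance σ², a Normal(μ₀, σ₀²) prior on μ is conjugate. Posterior precision = 1/σ₀² + n/σ²; posterior mean is the precision-weighted average of μ₀ and x̄.
σ₀² = 121.53² = 14769.5409, σ² = 5.74² = 32.9476; σ² + n·σ₀² = 32.9476 + 7·14769.5409 = 103419.7339.
Posterior precision = 1/σ₀² + n/σ² = 1/14769.5409 + 7/32.9476 = (σ² + n·σ₀²)/(σ₀²σ²) = 103419.7339/(14769.5409·32.9476); posterior variance σₙ² = σ₀²σ²/(σ² + n·σ₀²) = 14769.5409·32.9476/103419.7339 = 4.705301.
Posterior SD = √σₙ² = √(14769.5409·32.9476/103419.7339) = 2.1692.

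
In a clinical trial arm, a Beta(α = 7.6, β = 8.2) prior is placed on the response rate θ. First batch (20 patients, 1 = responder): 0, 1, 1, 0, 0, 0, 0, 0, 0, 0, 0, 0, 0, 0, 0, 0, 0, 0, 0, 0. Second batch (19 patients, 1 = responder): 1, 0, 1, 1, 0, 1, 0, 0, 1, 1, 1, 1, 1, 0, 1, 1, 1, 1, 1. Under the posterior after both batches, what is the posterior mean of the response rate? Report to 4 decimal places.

The Beta prior is conjugate to a Binomial/Bernoulli likelihood; the update adds successes to α and failures to β.
After batch 1: Beta(7.6+2, 8.2+18) = Beta(9.6, 26.2).
After batch 2: Beta(9.6+14, 26.2+5) = Beta(23.6, 31.2).
Posterior mean = α/(α+β) = 23.6/54.8 = 0.4307.

0.4307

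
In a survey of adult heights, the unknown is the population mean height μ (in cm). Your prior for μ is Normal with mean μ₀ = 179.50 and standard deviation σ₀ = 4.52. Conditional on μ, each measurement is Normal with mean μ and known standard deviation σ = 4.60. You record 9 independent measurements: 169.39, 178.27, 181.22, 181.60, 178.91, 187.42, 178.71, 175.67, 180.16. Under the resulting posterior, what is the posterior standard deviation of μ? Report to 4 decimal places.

For Normal data with known variance σ², a Normal(μ₀, σ₀²) prior on μ is conjugate. Posterior precision = 1/σ₀² + n/σ²; posterior mean is the precision-weighted average of μ₀ and x̄.
σ₀² = 4.52² = 20.4304, σ² = 4.60² = 21.16; σ² + n·σ₀² = 21.16 + 9·20.4304 = 205.0336.
Posterior precision = 1/σ₀² + n/σ² = 1/20.4304 + 9/21.16 = (σ² + n·σ₀²)/(σ₀²σ²) = 205.0336/(20.4304·21.16); posterior variance σₙ² = σ₀²σ²/(σ² + n·σ₀²) = 20.4304·21.16/205.0336 = 2.108470.
Posterior SD = √σₙ² = √(20.4304·21.16/205.0336) = 1.4521.

1.4521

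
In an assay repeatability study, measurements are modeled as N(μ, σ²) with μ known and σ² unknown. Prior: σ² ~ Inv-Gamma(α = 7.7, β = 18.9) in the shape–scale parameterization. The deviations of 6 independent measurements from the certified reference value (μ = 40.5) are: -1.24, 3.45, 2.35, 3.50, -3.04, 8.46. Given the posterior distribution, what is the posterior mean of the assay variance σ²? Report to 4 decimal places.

With known mean μ and an Inverse-Gamma(α, β) prior on σ², the Normal likelihood is conjugate: posterior is Inv-Gamma(α + n/2, β + Σ(xᵢ−μ)²/2).
Σ(xᵢ−μ)² = (-1.24)² + (3.45)² + (2.35)² + (3.50)² + (-3.04)² + (8.46)² = 112.0258.
Posterior: Inv-Gamma(7.7 + 6/2, 18.9 + 112.0258/2) = Inv-Gamma(10.70, 74.91290).
E[σ²|data] = β/(α−1) = 74.91290/9.70 = 7.7230.

7.7230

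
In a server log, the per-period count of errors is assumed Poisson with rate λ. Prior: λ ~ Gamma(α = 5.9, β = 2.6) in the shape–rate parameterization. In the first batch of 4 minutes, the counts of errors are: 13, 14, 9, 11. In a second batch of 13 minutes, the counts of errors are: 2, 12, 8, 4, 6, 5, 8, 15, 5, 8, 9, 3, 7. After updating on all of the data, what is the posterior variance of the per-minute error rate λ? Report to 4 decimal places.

With a Gamma(shape α, rate β) prior, the Poisson likelihood is conjugate: the posterior is Gamma(α + ΣXᵢ, β + n).
Batch 1: sum of counts S = 47 over n = 4 minutes.
After batch 1: Gamma(α+S, β+n) = Gamma(5.9+47, 2.6+4) = Gamma(52.9, 6.6).
Batch 2: sum of counts S = 92 over n = 13 minutes.
After batch 2: Gamma(α+S, β+n) = Gamma(52.9+92, 6.6+13) = Gamma(144.9, 19.6).
Var = α/β² = 144.9/19.6² = 0.3772.

0.3772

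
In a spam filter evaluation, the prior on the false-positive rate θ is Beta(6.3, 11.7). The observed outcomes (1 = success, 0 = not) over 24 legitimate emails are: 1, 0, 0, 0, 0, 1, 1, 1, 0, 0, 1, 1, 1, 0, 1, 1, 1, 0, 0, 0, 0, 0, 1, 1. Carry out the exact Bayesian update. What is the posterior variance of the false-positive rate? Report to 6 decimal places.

0.005718

The Beta prior is conjugate to a Binomial/Bernoulli likelihood; the update adds successes to α and failures to β.
Posterior: Beta(α+k, β+n−k) = Beta(6.3+12, 11.7+12) = Beta(18.3, 23.7).
Var = αβ/((α+β)²(α+β+1)) = 18.3·23.7/(42.0²·43.0) = 0.005718.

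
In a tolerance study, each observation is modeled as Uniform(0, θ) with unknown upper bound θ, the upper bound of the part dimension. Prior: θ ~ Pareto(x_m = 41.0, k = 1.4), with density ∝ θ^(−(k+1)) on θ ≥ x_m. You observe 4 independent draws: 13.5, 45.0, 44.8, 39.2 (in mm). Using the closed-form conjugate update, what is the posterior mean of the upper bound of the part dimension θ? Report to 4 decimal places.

55.2273

A Pareto(scale x_m, shape k) prior on the upper bound θ of Uniform(0, θ) is conjugate: posterior is Pareto(max(x_m, max xᵢ), k + n).
Sample maximum = 45.0; prior scale x_m = 41.0 → posterior scale = max = 45.0.
Posterior shape = 1.4 + 4 = 5.4.
E[θ|data] = k·x_m/(k−1) = 5.4·45.0/4.4 = 55.2273.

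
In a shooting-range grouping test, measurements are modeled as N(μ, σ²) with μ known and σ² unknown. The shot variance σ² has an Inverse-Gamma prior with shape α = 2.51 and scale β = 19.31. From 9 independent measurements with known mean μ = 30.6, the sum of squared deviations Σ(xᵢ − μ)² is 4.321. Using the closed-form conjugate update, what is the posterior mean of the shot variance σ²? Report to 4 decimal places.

3.5725

With known mean μ and an Inverse-Gamma(α, β) prior on σ², the Normal likelihood is conjugate: posterior is Inv-Gamma(α + n/2, β + Σ(xᵢ−μ)²/2).
Posterior: Inv-Gamma(2.51 + 9/2, 19.31 + 4.321/2) = Inv-Gamma(7.01, 21.4705).
E[σ²|data] = β/(α−1) = 21.4705/6.01 = 3.5725.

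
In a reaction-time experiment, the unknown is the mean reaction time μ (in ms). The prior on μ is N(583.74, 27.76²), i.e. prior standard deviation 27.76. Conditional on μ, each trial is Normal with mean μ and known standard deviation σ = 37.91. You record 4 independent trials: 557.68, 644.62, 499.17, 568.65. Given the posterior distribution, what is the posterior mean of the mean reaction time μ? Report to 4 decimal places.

For Normal data with known variance σ², a Normal(μ₀, σ₀²) prior on μ is conjugate. Posterior precision = 1/σ₀² + n/σ²; posterior mean is the precision-weighted average of μ₀ and x̄.
Σxᵢ = 557.68 + 644.62 + 499.17 + 568.65 = 2270.12, so n·x̄ = 2270.12.
σ₀² = 27.76² = 770.6176, σ² = 37.91² = 1437.1681; σ² + n·σ₀² = 1437.1681 + 4·770.6176 = 4519.6385.
Posterior mean = (μ₀/σ₀² + n·x̄/σ²)/(1/σ₀² + n/σ²) = (σ²·μ₀ + σ₀²·n·x̄)/(σ² + n·σ₀²) = (1437.1681·583.74 + 770.6176·2270.12)/4519.6385 = 2588326.932806/4519.6385 = 572.6845.

572.6845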